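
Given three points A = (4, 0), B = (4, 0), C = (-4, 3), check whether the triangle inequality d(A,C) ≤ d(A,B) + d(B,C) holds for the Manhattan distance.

d(A,B) = 0 + 0 = 0, d(B,C) = 8 + 3 = 11, d(A,C) = 8 + 3 = 11.
d(A,C) = 11 ≤ 0 + 11 = 11. Triangle inequality is satisfied.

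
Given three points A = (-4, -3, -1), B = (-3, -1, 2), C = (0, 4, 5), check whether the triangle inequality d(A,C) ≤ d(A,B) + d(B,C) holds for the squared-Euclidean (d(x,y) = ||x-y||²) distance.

d(A,B) = 1² + 2² + 3² = 14, d(B,C) = 3² + 5² + 3² = 43, d(A,C) = 4² + 7² + 6² = 101.
d(A,C) = 101 > 14 + 43 = 57. Triangle inequality is VIOLATED. (Squared-Euclidean is not a metric — this is a counterexample.)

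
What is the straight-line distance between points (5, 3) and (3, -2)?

√(Σ(x_i - y_i)²) = √((5 - 3)² + (3 - (-2))²)
= √(2² + 5²) = √(4 + 25) = √29 ≈ 5.3852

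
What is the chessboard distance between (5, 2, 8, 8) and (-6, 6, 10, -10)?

max(|x_i - y_i|) = max(|5 - (-6)|, |2 - 6|, |8 - 10|, |8 - (-10)|) = max(11, 4, 2, 18) = 18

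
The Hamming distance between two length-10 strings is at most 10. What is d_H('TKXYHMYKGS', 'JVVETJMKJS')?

Differing positions: 1, 2, 3, 4, 5, 6, 7, 9. Hamming distance = 8. The maximum possible Hamming distance for length-10 strings is 10, so d_H/10 = 8/10 = 0.8.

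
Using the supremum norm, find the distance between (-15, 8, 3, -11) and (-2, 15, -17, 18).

max(|x_i - y_i|) = max(|-15 - (-2)|, |8 - 15|, |3 - (-17)|, |-11 - 18|) = max(13, 7, 20, 29) = 29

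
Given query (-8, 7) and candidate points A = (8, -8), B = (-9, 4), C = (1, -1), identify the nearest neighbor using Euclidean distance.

Distances: d(A) ≈ 21.9317, d(B) ≈ 3.1623, d(C) ≈ 12.0416. Nearest: B = (-9, 4) with distance 3.1623.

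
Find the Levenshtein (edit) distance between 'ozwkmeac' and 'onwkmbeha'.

Let D[i][j] be the edit distance between the first i characters of 'ozwkmeac' and the first j characters of 'onwkmbeha', with D[i][0] = i, D[0][j] = j, and D[i][j] = D[i-1][j-1] if the characters match, else 1 + min(D[i-1][j], D[i][j-1], D[i-1][j-1]). Filling the table (rows: prefixes of 'ozwkmeac', columns: prefixes of 'onwkmbeha'):
     ε  o  n  w  k  m  b  e  h  a
  ε  0  1  2  3  4  5  6  7  8  9
  o  1  0  1  2  3  4  5  6  7  8
  z  2  1  1  2  3  4  5  6  7  8
  w  3  2  2  1  2  3  4  5  6  7
  k  4  3  3  2  1  2  3  4  5  6
  m  5  4  4  3  2  1  2  3  4  5
  e  6  5  5  4  3  2  2  2  3  4
  a  7  6  6  5  4  3  3  3  3  3
  c  8  7  7  6  5  4  4  4  4  4
The bottom-right entry gives D[8][9] = 4, so no sequence of fewer than 4 edits works. Backtracking through the table gives one optimal edit sequence (4 edits):
  ozwkmeac → onwkmeac (sub z→n @2)
  onwkmeac → onwkmbeac (ins b @6)
  onwkmbeac → onwkmbehc (sub a→h @8)
  onwkmbehc → onwkmbeha (sub c→a @9)
Edit distance = 4.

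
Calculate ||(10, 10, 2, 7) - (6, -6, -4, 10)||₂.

√(Σ(x_i - y_i)²) = √((10 - 6)² + (10 - (-6))² + (2 - (-4))² + (7 - 10)²)
= √(4² + 16² + 6² + (-3)²) = √(16 + 256 + 36 + 9) = √317 ≈ 17.8045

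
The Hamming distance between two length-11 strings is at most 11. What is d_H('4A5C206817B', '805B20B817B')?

Differing positions: 1, 2, 4, 7. Hamming distance = 4. The maximum possible Hamming distance for length-11 strings is 11, so d_H/11 = 4/11 ≈ 0.3636.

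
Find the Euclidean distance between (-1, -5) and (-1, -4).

√(Σ(x_i - y_i)²) = √((-1 - (-1))² + (-5 - (-4))²)
= √(0² + (-1)²) = √(0 + 1) = √1 = 1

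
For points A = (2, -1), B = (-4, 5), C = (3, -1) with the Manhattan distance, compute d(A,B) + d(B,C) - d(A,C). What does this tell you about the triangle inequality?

d(A,B) = 6 + 6 = 12, d(B,C) = 7 + 6 = 13, d(A,C) = 1 + 0 = 1.
d(A,B) + d(B,C) - d(A,C) = 12 + 13 - 1 = 25 - 1 = 24. This is ≥ 0, so the triangle inequality holds for these points.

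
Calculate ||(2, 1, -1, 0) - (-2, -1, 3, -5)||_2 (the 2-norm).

(Σ|x_i - y_i|^2)^(1/2) = (|2 - (-2)|^2 + |1 - (-1)|^2 + |-1 - 3|^2 + |0 - (-5)|^2)^(1/2)
= (4^2 + 2^2 + 4^2 + 5^2)^(1/2) = (16 + 4 + 16 + 25)^(1/2) = (61)^(1/2) ≈ 7.8102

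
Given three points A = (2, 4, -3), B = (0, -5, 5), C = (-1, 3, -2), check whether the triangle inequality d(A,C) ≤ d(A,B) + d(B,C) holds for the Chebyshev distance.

d(A,B) = max(2, 9, 8) = 9, d(B,C) = max(1, 8, 7) = 8, d(A,C) = max(3, 1, 1) = 3.
d(A,C) = 3 ≤ 9 + 8 = 17. Triangle inequality is satisfied.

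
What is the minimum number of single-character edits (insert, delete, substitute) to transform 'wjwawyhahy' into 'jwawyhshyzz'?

Let D[i][j] be the edit distance between the first i characters of 'wjwawyhahy' and the first j characters of 'jwawyhshyzz', with D[i][0] = i, D[0][j] = j, and D[i][j] = D[i-1][j-1] if the characters match, else 1 + min(D[i-1][j], D[i][j-1], D[i-1][j-1]). Filling the table (rows: prefixes of 'wjwawyhahy', columns: prefixes of 'jwawyhshyzz'):
     ε  j  w  a  w  y  h  s  h  y  z  z
  ε  0  1  2  3  4  5  6  7  8  9 10 11
  w  1  1  1  2  3  4  5  6  7  8  9 10
  j  2  1  2  2  3  4  5  6  7  8  9 10
  w  3  2  1  2  2  3  4  5  6  7  8  9
  a  4  3  2  1  2  3  4  5  6  7  8  9
  w  5  4  3  2  1  2  3  4  5  6  7  8
  y  6  5  4  3  2  1  2  3  4  5  6  7
  h  7  6  5  4  3  2  1  2  3  4  5  6
  a  8  7  6  5  4  3  2  2  3  4  5  6
  h  9  8  7  6  5  4  3  3  2  3  4  5
  y 10  9  8  7  6  5  4  4  3  2  3  4
The bottom-right entry gives D[10][11] = 4, so no sequence of fewer than 4 edits works. Backtracking through the table gives one optimal edit sequence (4 edits):
  wjwawyhahy → jwawyhahy (del w @1)
  jwawyhahy → jwawyhshy (sub a→s @7)
  jwawyhshy → jwawyhshyz (ins z @10)
  jwawyhshyz → jwawyhshyzz (ins z @11)
Edit distance = 4.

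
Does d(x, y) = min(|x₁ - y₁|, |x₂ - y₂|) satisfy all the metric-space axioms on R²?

No. d fails identity of indiscernibles: take x = (-4, 0) and y = (-4, 1). Then d(x,y) = min(|-4 - (-4)|, |0 - 1|) = min(0, 1) = 0, yet x ≠ y.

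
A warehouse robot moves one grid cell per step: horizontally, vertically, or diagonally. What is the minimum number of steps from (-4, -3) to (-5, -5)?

max(|x_i - y_i|) = max(|-4 - (-5)|, |-3 - (-5)|) = max(1, 2) = 2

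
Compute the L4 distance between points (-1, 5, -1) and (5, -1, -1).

(Σ|x_i - y_i|^4)^(1/4) = (|-1 - 5|^4 + |5 - (-1)|^4 + |-1 - (-1)|^4)^(1/4)
= (6^4 + 6^4 + 0^4)^(1/4) = (1296 + 1296 + 0)^(1/4) = (2592)^(1/4) ≈ 7.1352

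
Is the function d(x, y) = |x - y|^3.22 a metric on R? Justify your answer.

No. d(x,y) = |x-y|^3.22 fails the triangle inequality since p = 3.22 > 1. Counterexample: x = -2, y = 9, z = 19. d(x,z) = |-2 - 19|^3.22 = 21^3.22 ≈ 18094.4809, but d(x,y) + d(y,z) = 11^3.22 + 10^3.22 ≈ 2255.7161 + 1659.5869 = 3915.303. Since 18094.4809 > 3915.303, the triangle inequality is violated.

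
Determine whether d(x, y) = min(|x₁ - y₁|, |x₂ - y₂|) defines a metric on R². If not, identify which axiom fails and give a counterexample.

No. d fails identity of indiscernibles: take x = (4, 0) and y = (4, 7). Then d(x,y) = min(|4 - 4|, |0 - 7|) = min(0, 7) = 0, yet x ≠ y.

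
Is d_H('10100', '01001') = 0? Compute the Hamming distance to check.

Differing positions: 1, 2, 3, 5. Hamming distance = 4, so the claim that d_H = 0 is false.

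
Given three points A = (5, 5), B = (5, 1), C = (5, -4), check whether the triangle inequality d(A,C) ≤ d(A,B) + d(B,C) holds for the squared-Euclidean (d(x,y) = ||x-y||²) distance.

d(A,B) = 0² + 4² = 16, d(B,C) = 0² + 5² = 25, d(A,C) = 0² + 9² = 81.
d(A,C) = 81 > 16 + 25 = 41. Triangle inequality is VIOLATED. (Squared-Euclidean is not a metric — this is a counterexample.)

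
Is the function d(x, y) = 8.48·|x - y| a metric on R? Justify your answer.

Yes. Since |x - y| is a metric on R and 8.48 > 0, the positive scalar multiple 8.48·|x - y| is also a metric: scaling by a positive constant preserves non-negativity, identity (d=0 ⟺ |x-y|=0 ⟺ x=y), symmetry, and the triangle inequality.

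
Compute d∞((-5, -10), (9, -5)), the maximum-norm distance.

max(|x_i - y_i|) = max(|-5 - 9|, |-10 - (-5)|) = max(14, 5) = 14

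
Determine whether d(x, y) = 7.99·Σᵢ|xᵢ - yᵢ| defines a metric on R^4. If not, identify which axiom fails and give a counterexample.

Yes. The L1 (Manhattan) norm induces a metric on R^4, and multiplying a metric by a positive constant 7.99 > 0 preserves all four axioms: non-negativity (7.99·||x-y|| ≥ 0), identity (7.99·||x-y|| = 0 ⟺ ||x-y|| = 0 ⟺ x = y), symmetry (||x-y|| = ||y-x||), and the triangle inequality (7.99·||x-z|| ≤ 7.99·||x-y|| + 7.99·||y-z||). So d is a metric.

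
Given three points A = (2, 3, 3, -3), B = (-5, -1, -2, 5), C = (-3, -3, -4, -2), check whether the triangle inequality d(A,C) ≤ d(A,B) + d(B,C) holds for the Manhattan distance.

d(A,B) = 7 + 4 + 5 + 8 = 24, d(B,C) = 2 + 2 + 2 + 7 = 13, d(A,C) = 5 + 6 + 7 + 1 = 19.
d(A,C) = 19 ≤ 24 + 13 = 37. Triangle inequality is satisfied.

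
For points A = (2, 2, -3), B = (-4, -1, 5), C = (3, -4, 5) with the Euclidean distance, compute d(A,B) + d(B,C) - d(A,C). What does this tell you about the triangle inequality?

d(A,B) = √(6² + 3² + 8²) = √109 ≈ 10.4403, d(B,C) = √(7² + 3² + 0²) = √58 ≈ 7.6158, d(A,C) = √(1² + 6² + 8²) = √101 ≈ 10.0499.
d(A,B) + d(B,C) - d(A,C) = 10.4403 + 7.6158 - 10.0499 = 18.0561 - 10.0499 = 8.0062 (to 4 decimal places). This is ≥ 0, so the triangle inequality holds for these points.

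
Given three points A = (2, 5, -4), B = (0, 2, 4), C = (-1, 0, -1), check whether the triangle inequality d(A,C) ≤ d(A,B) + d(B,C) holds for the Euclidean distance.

d(A,B) = √(2² + 3² + 8²) = √77 ≈ 8.775, d(B,C) = √(1² + 2² + 5²) = √30 ≈ 5.4772, d(A,C) = √(3² + 5² + 3²) = √43 ≈ 6.5574.
d(A,C) ≈ 6.5574 ≤ 8.775 + 5.4772 = 14.2522. Triangle inequality is satisfied.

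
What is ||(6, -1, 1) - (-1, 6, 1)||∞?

max(|x_i - y_i|) = max(|6 - (-1)|, |-1 - 6|, |1 - 1|) = max(7, 7, 0) = 7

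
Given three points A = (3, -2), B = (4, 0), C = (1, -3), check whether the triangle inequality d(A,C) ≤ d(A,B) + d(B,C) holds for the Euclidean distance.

d(A,B) = √(1² + 2²) = √5 ≈ 2.2361, d(B,C) = √(3² + 3²) = √18 ≈ 4.2426, d(A,C) = √(2² + 1²) = √5 ≈ 2.2361.
d(A,C) ≈ 2.2361 ≤ 2.2361 + 4.2426 = 6.4787. Triangle inequality is satisfied.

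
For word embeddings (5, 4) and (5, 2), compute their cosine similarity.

With u = (5, 4), v = (5, 2):
u·v = 5·5 + 4·2 = 25 + 8 = 33.
|u| = √(5² + 4²) = √41, |v| = √(5² + 2²) = √29, so |u||v| = √(41·29) = √1189.
cos θ = (u·v)/(|u||v|) = 33/√1189 ≈ 0.957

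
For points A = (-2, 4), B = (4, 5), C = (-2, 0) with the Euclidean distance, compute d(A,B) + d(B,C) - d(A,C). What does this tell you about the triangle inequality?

d(A,B) = √(6² + 1²) = √37 ≈ 6.0828, d(B,C) = √(6² + 5²) = √61 ≈ 7.8102, d(A,C) = √(0² + 4²) = √16 = 4.
d(A,B) + d(B,C) - d(A,C) = 6.0828 + 7.8102 - 4 = 13.893 - 4 = 9.893 (to 4 decimal places). This is ≥ 0, so the triangle inequality holds for these points.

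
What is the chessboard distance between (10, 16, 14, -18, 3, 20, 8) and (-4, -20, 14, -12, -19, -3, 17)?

max(|x_i - y_i|) = max(|10 - (-4)|, |16 - (-20)|, |14 - 14|, |-18 - (-12)|, |3 - (-19)|, |20 - (-3)|, |8 - 17|) = max(14, 36, 0, 6, 22, 23, 9) = 36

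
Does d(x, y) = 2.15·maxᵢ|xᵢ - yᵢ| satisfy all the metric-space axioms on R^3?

Yes. The L∞ (Chebyshev) norm induces a metric on R^3, and multiplying a metric by a positive constant 2.15 > 0 preserves all four axioms: non-negativity (2.15·||x-y|| ≥ 0), identity (2.15·||x-y|| = 0 ⟺ ||x-y|| = 0 ⟺ x = y), symmetry (||x-y|| = ||y-x||), and the triangle inequality (2.15·||x-z|| ≤ 2.15·||x-y|| + 2.15·||y-z||). So d is a metric.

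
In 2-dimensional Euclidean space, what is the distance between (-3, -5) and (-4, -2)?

√(Σ(x_i - y_i)²) = √((-3 - (-4))² + (-5 - (-2))²)
= √(1² + (-3)²) = √(1 + 9) = √10 ≈ 3.1623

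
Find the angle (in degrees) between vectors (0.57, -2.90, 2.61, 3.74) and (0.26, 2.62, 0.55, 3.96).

With u = (0.57, -2.90, 2.61, 3.74), v = (0.26, 2.62, 0.55, 3.96):
u·v = 0.57·0.26 + (-2.9)·2.62 + 2.61·0.55 + 3.74·3.96 = 0.1482 + (-7.598) + 1.4355 + 14.8104 = 8.7961.
|u| = √(0.57² + (-2.9)² + 2.61² + 3.74²) = √(0.3249 + 8.41 + 6.8121 + 13.9876) = √29.5346, |v| = √(0.26² + 2.62² + 0.55² + 3.96²) = √(0.0676 + 6.8644 + 0.3025 + 15.6816) = √22.9161.
cos θ = (u·v)/(|u||v|) = 8.7961/(√29.5346·√22.9161) ≈ 0.338107
θ = arccos(0.338107) ≈ 70.24°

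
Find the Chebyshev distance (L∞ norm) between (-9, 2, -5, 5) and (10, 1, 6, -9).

max(|x_i - y_i|) = max(|-9 - 10|, |2 - 1|, |-5 - 6|, |5 - (-9)|) = max(19, 1, 11, 14) = 19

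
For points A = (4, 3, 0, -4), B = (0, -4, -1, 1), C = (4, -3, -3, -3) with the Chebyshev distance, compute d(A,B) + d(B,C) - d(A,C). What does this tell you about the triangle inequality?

d(A,B) = max(4, 7, 1, 5) = 7, d(B,C) = max(4, 1, 2, 4) = 4, d(A,C) = max(0, 6, 3, 1) = 6.
d(A,B) + d(B,C) - d(A,C) = 7 + 4 - 6 = 11 - 6 = 5. This is ≥ 0, so the triangle inequality holds for these points.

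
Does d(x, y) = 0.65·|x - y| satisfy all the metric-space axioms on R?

Yes. Since |x - y| is a metric on R and 0.65 > 0, the positive scalar multiple 0.65·|x - y| is also a metric: scaling by a positive constant preserves non-negativity, identity (d=0 ⟺ |x-y|=0 ⟺ x=y), symmetry, and the triangle inequality.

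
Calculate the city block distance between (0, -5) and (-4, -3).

Σ|x_i - y_i| = |0 - (-4)| + |-5 - (-3)| = 4 + 2 = 6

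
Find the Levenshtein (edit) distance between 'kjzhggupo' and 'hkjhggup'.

Let D[i][j] be the edit distance between the first i characters of 'kjzhggupo' and the first j characters of 'hkjhggup', with D[i][0] = i, D[0][j] = j, and D[i][j] = D[i-1][j-1] if the characters match, else 1 + min(D[i-1][j], D[i][j-1], D[i-1][j-1]). Filling the table (rows: prefixes of 'kjzhggupo', columns: prefixes of 'hkjhggup'):
     ε  h  k  j  h  g  g  u  p
  ε  0  1  2  3  4  5  6  7  8
  k  1  1  1  2  3  4  5  6  7
  j  2  2  2  1  2  3  4  5  6
  z  3  3  3  2  2  3  4  5  6
  h  4  3  4  3  2  3  4  5  6
  g  5  4  4  4  3  2  3  4  5
  g  6  5  5  5  4  3  2  3  4
  u  7  6  6  6  5  4  3  2  3
  p  8  7  7  7  6  5  4  3  2
  o  9  8  8  8  7  6  5  4  3
The bottom-right entry gives D[9][8] = 3, so no sequence of fewer than 3 edits works. Backtracking through the table gives one optimal edit sequence (3 edits):
  kjzhggupo → hkjzhggupo (ins h @1)
  hkjzhggupo → hkjhggupo (del z @4)
  hkjhggupo → hkjhggup (del o @9)
Edit distance = 3.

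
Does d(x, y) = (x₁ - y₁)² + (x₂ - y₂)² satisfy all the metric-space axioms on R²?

No. The squared Euclidean distance fails the triangle inequality. Counterexample: x = (0, 0), y = (4, 3), z = (8, 6). d(x,z) = 8² + 6² = 100, but d(x,y) + d(y,z) = (4² + 3²) + (4² + 3²) = 25 + 25 = 50. Since 100 > 50, the triangle inequality is violated. (Note: √d, the ordinary Euclidean distance, IS a metric.)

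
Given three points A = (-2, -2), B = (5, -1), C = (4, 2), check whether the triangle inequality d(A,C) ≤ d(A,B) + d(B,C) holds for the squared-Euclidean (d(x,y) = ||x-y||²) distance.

d(A,B) = 7² + 1² = 50, d(B,C) = 1² + 3² = 10, d(A,C) = 6² + 4² = 52.
d(A,C) = 52 ≤ 50 + 10 = 60. Triangle inequality is satisfied.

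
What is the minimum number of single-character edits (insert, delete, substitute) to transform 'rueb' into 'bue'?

Let D[i][j] be the edit distance between the first i characters of 'rueb' and the first j characters of 'bue', with D[i][0] = i, D[0][j] = j, and D[i][j] = D[i-1][j-1] if the characters match, else 1 + min(D[i-1][j], D[i][j-1], D[i-1][j-1]). Filling the table (rows: prefixes of 'rueb', columns: prefixes of 'bue'):
     ε  b  u  e
  ε  0  1  2  3
  r  1  1  2  3
  u  2  2  1  2
  e  3  3  2  1
  b  4  3  3  2
The bottom-right entry gives D[4][3] = 2, so no sequence of fewer than 2 edits works. Backtracking through the table gives one optimal edit sequence (2 edits):
  rueb → bueb (sub r→b @1)
  bueb → bue (del b @4)
Edit distance = 2.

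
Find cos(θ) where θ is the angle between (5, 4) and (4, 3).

With u = (5, 4), v = (4, 3):
u·v = 5·4 + 4·3 = 20 + 12 = 32.
|u| = √(5² + 4²) = √41, |v| = √(4² + 3²) = √25, so |u||v| = √(41·25) = √1025.
cos θ = (u·v)/(|u||v|) = 32/√1025 ≈ 0.9995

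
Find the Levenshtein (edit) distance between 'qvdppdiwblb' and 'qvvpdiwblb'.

Let D[i][j] be the edit distance between the first i characters of 'qvdppdiwblb' and the first j characters of 'qvvpdiwblb', with D[i][0] = i, D[0][j] = j, and D[i][j] = D[i-1][j-1] if the characters match, else 1 + min(D[i-1][j], D[i][j-1], D[i-1][j-1]). Filling the table (rows: prefixes of 'qvdppdiwblb', columns: prefixes of 'qvvpdiwblb'):
     ε  q  v  v  p  d  i  w  b  l  b
  ε  0  1  2  3  4  5  6  7  8  9 10
  q  1  0  1  2  3  4  5  6  7  8  9
  v  2  1  0  1  2  3  4  5  6  7  8
  d  3  2  1  1  2  2  3  4  5  6  7
  p  4  3  2  2  1  2  3  4  5  6  7
  p  5  4  3  3  2  2  3  4  5  6  7
  d  6  5  4  4  3  2  3  4  5  6  7
  i  7  6  5  5  4  3  2  3  4  5  6
  w  8  7  6  6  5  4  3  2  3  4  5
  b  9  8  7  7  6  5  4  3  2  3  4
  l 10  9  8  8  7  6  5  4  3  2  3
  b 11 10  9  9  8  7  6  5  4  3  2
The bottom-right entry gives D[11][10] = 2, so no sequence of fewer than 2 edits works. Backtracking through the table gives one optimal edit sequence (2 edits):
  qvdppdiwblb → qvppdiwblb (del d @3)
  qvppdiwblb → qvvpdiwblb (sub p→v @3)
Edit distance = 2.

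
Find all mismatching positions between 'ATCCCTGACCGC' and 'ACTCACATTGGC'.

Differing positions: 2, 3, 5, 6, 7, 8, 9, 10. Hamming distance = 8.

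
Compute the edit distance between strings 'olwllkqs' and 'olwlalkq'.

Let D[i][j] be the edit distance between the first i characters of 'olwllkqs' and the first j characters of 'olwlalkq', with D[i][0] = i, D[0][j] = j, and D[i][j] = D[i-1][j-1] if the characters match, else 1 + min(D[i-1][j], D[i][j-1], D[i-1][j-1]). Filling the table (rows: prefixes of 'olwllkqs', columns: prefixes of 'olwlalkq'):
     ε  o  l  w  l  a  l  k  q
  ε  0  1  2  3  4  5  6  7  8
  o  1  0  1  2  3  4  5  6  7
  l  2  1  0  1  2  3  4  5  6
  w  3  2  1  0  1  2  3  4  5
  l  4  3  2  1  0  1  2  3  4
  l  5  4  3  2  1  1  1  2  3
  k  6  5  4  3  2  2  2  1  2
  q  7  6  5  4  3  3  3  2  1
  s  8  7  6  5  4  4  4  3  2
The bottom-right entry gives D[8][8] = 2, so no sequence of fewer than 2 edits works. Backtracking through the table gives one optimal edit sequence (2 edits):
  olwllkqs → olwlalkqs (ins a @5)
  olwlalkqs → olwlalkq (del s @9)
Edit distance = 2.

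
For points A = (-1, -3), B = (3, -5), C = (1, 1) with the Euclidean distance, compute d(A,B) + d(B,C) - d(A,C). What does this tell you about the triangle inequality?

d(A,B) = √(4² + 2²) = √20 ≈ 4.4721, d(B,C) = √(2² + 6²) = √40 ≈ 6.3246, d(A,C) = √(2² + 4²) = √20 ≈ 4.4721.
d(A,B) + d(B,C) - d(A,C) = 4.4721 + 6.3246 - 4.4721 = 10.7967 - 4.4721 = 6.3246 (to 4 decimal places). This is ≥ 0, so the triangle inequality holds for these points.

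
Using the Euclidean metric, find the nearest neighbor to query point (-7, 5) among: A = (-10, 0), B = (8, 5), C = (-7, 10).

Distances: d(A) ≈ 5.831, d(B) = 15, d(C) = 5. Nearest: C = (-7, 10) with distance 5.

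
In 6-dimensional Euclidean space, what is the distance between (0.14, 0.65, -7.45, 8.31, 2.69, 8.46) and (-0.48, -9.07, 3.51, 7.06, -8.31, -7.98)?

√(Σ(x_i - y_i)²) = √((0.14 - (-0.48))² + (0.65 - (-9.07))² + (-7.45 - 3.51)² + (8.31 - 7.06)² + (2.69 - (-8.31))² + (8.46 - (-7.98))²)
= √(0.62² + 9.72² + (-10.96)² + 1.25² + 11² + 16.44²) = √(0.3844 + 94.4784 + 120.1216 + 1.5625 + 121 + 270.2736) = √607.8205 ≈ 24.654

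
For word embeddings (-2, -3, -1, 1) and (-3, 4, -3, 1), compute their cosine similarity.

With u = (-2, -3, -1, 1), v = (-3, 4, -3, 1):
u·v = (-2)·(-3) + (-3)·4 + (-1)·(-3) + 1·1 = 6 + (-12) + 3 + 1 = -2.
|u| = √((-2)² + (-3)² + (-1)² + 1²) = √15, |v| = √((-3)² + 4² + (-3)² + 1²) = √35, so |u||v| = √(15·35) = √525.
cos θ = (u·v)/(|u||v|) = -2/√525 ≈ -0.0873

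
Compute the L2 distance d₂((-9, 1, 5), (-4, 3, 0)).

√(Σ(x_i - y_i)²) = √((-9 - (-4))² + (1 - 3)² + (5 - 0)²)
= √((-5)² + (-2)² + 5²) = √(25 + 4 + 25) = √54 ≈ 7.3485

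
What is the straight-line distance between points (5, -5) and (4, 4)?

√(Σ(x_i - y_i)²) = √((5 - 4)² + (-5 - 4)²)
= √(1² + (-9)²) = √(1 + 81) = √82 ≈ 9.0554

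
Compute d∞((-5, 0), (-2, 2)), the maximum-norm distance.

max(|x_i - y_i|) = max(|-5 - (-2)|, |0 - 2|) = max(3, 2) = 3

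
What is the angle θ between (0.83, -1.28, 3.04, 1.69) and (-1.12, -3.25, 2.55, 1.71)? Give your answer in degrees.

With u = (0.83, -1.28, 3.04, 1.69), v = (-1.12, -3.25, 2.55, 1.71):
u·v = 0.83·(-1.12) + (-1.28)·(-3.25) + 3.04·2.55 + 1.69·1.71 = (-0.9296) + 4.16 + 7.752 + 2.8899 = 13.8723.
|u| = √(0.83² + (-1.28)² + 3.04² + 1.69²) = √(0.6889 + 1.6384 + 9.2416 + 2.8561) = √14.425, |v| = √((-1.12)² + (-3.25)² + 2.55² + 1.71²) = √(1.2544 + 10.5625 + 6.5025 + 2.9241) = √21.2435.
cos θ = (u·v)/(|u||v|) = 13.8723/(√14.425·√21.2435) ≈ 0.79246
θ = arccos(0.79246) ≈ 37.58°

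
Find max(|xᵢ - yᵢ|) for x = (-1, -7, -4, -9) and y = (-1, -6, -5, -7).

max(|x_i - y_i|) = max(|-1 - (-1)|, |-7 - (-6)|, |-4 - (-5)|, |-9 - (-7)|) = max(0, 1, 1, 2) = 2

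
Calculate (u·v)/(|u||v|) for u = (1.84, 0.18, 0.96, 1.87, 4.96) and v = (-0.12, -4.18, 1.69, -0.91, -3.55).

With u = (1.84, 0.18, 0.96, 1.87, 4.96), v = (-0.12, -4.18, 1.69, -0.91, -3.55):
u·v = 1.84·(-0.12) + 0.18·(-4.18) + 0.96·1.69 + 1.87·(-0.91) + 4.96·(-3.55) = (-0.2208) + (-0.7524) + 1.6224 + (-1.7017) + (-17.608) = -18.6605.
|u| = √(1.84² + 0.18² + 0.96² + 1.87² + 4.96²) = √(3.3856 + 0.0324 + 0.9216 + 3.4969 + 24.6016) = √32.4381, |v| = √((-0.12)² + (-4.18)² + 1.69² + (-0.91)² + (-3.55)²) = √(0.0144 + 17.4724 + 2.8561 + 0.8281 + 12.6025) = √33.7735.
cos θ = (u·v)/(|u||v|) = -18.6605/(√32.4381·√33.7735) ≈ -0.5638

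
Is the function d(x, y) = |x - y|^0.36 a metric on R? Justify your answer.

Yes. With 0 < p = 0.36 ≤ 1, d(x,y) = |x-y|^0.36 is a metric on R. Non-negativity and symmetry are immediate; |x-y|^0.36 = 0 ⟺ |x-y| = 0 ⟺ x = y. For the triangle inequality, the function t ↦ t^0.36 is subadditive on [0,∞) when p ≤ 1, so |x-z|^0.36 ≤ (|x-y| + |y-z|)^0.36 ≤ |x-y|^0.36 + |y-z|^0.36.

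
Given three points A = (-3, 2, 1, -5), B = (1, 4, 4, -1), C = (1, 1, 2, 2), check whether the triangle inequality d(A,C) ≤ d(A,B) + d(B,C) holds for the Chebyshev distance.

d(A,B) = max(4, 2, 3, 4) = 4, d(B,C) = max(0, 3, 2, 3) = 3, d(A,C) = max(4, 1, 1, 7) = 7.
d(A,C) = 7 ≤ 4 + 3 = 7. Triangle inequality is satisfied.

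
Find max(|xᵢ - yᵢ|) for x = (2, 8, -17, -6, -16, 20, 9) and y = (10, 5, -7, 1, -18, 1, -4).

max(|x_i - y_i|) = max(|2 - 10|, |8 - 5|, |-17 - (-7)|, |-6 - 1|, |-16 - (-18)|, |20 - 1|, |9 - (-4)|) = max(8, 3, 10, 7, 2, 19, 13) = 19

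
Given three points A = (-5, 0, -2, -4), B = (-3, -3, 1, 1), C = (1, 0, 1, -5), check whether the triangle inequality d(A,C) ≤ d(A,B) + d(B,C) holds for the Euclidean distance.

d(A,B) = √(2² + 3² + 3² + 5²) = √47 ≈ 6.8557, d(B,C) = √(4² + 3² + 0² + 6²) = √61 ≈ 7.8102, d(A,C) = √(6² + 0² + 3² + 1²) = √46 ≈ 6.7823.
d(A,C) ≈ 6.7823 ≤ 6.8557 + 7.8102 = 14.6659. Triangle inequality is satisfied.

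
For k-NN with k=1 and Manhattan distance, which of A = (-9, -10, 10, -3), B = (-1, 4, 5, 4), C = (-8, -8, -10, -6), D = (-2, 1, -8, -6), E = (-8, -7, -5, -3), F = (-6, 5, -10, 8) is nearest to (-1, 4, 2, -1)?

Distances: d(A) = 32, d(B) = 8, d(C) = 36, d(D) = 19, d(E) = 27, d(F) = 27. Nearest: B = (-1, 4, 5, 4) with distance 8.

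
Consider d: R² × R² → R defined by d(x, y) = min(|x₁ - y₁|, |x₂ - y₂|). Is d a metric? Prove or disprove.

No. d fails identity of indiscernibles: take x = (-3, 0) and y = (-3, 8). Then d(x,y) = min(|-3 - (-3)|, |0 - 8|) = min(0, 8) = 0, yet x ≠ y.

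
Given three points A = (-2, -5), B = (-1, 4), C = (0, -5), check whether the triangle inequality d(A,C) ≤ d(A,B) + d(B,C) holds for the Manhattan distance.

d(A,B) = 1 + 9 = 10, d(B,C) = 1 + 9 = 10, d(A,C) = 2 + 0 = 2.
d(A,C) = 2 ≤ 10 + 10 = 20. Triangle inequality is satisfied.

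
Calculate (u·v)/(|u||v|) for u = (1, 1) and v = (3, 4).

With u = (1, 1), v = (3, 4):
u·v = 1·3 + 1·4 = 3 + 4 = 7.
|u| = √(1² + 1²) = √2, |v| = √(3² + 4²) = √25, so |u||v| = √(2·25) = √50.
cos θ = (u·v)/(|u||v|) = 7/√50 ≈ 0.9899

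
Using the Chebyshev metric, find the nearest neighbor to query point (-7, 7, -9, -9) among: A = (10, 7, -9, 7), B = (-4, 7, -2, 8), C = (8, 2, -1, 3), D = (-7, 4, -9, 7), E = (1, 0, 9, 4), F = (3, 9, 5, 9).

Distances: d(A) = 17, d(B) = 17, d(C) = 15, d(D) = 16, d(E) = 18, d(F) = 18. Nearest: C = (8, 2, -1, 3) with distance 15.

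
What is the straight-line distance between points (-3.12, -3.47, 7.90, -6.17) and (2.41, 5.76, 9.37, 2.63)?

√(Σ(x_i - y_i)²) = √((-3.12 - 2.41)² + (-3.47 - 5.76)² + (7.9 - 9.37)² + (-6.17 - 2.63)²)
= √((-5.53)² + (-9.23)² + (-1.47)² + (-8.8)²) = √(30.5809 + 85.1929 + 2.1609 + 77.44) = √195.3747 ≈ 13.9777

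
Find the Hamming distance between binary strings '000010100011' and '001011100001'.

Differing positions: 3, 6, 11. Hamming distance = 3.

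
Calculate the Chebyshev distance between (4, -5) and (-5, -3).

max(|x_i - y_i|) = max(|4 - (-5)|, |-5 - (-3)|) = max(9, 2) = 9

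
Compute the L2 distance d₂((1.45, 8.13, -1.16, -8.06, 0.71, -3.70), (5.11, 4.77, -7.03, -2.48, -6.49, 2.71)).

√(Σ(x_i - y_i)²) = √((1.45 - 5.11)² + (8.13 - 4.77)² + (-1.16 - (-7.03))² + (-8.06 - (-2.48))² + (0.71 - (-6.49))² + (-3.7 - 2.71)²)
= √((-3.66)² + 3.36² + 5.87² + (-5.58)² + 7.2² + (-6.41)²) = √(13.3956 + 11.2896 + 34.4569 + 31.1364 + 51.84 + 41.0881) = √183.2066 ≈ 13.5354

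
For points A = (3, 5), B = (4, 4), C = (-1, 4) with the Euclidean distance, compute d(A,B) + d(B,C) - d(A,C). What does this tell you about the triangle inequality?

d(A,B) = √(1² + 1²) = √2 ≈ 1.4142, d(B,C) = √(5² + 0²) = √25 = 5, d(A,C) = √(4² + 1²) = √17 ≈ 4.1231.
d(A,B) + d(B,C) - d(A,C) = 1.4142 + 5 - 4.1231 = 6.4142 - 4.1231 = 2.2911 (to 4 decimal places). This is ≥ 0, so the triangle inequality holds for these points.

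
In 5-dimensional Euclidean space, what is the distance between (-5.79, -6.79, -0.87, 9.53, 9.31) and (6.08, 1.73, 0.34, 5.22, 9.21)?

√(Σ(x_i - y_i)²) = √((-5.79 - 6.08)² + (-6.79 - 1.73)² + (-0.87 - 0.34)² + (9.53 - 5.22)² + (9.31 - 9.21)²)
= √((-11.87)² + (-8.52)² + (-1.21)² + 4.31² + 0.1²) = √(140.8969 + 72.5904 + 1.4641 + 18.5761 + 0.01) = √233.5375 ≈ 15.2819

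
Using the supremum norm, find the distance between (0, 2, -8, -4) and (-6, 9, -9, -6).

max(|x_i - y_i|) = max(|0 - (-6)|, |2 - 9|, |-8 - (-9)|, |-4 - (-6)|) = max(6, 7, 1, 2) = 7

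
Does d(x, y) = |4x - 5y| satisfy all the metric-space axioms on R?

No. d fails symmetry: d(1, 4) = |4·1 - 5·4| = |-16| = 16, but d(4, 1) = |4·4 - 5·1| = |11| = 11. Since 16 ≠ 11, d(x,y) ≠ d(y,x) in general.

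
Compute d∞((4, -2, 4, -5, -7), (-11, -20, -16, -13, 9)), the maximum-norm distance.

max(|x_i - y_i|) = max(|4 - (-11)|, |-2 - (-20)|, |4 - (-16)|, |-5 - (-13)|, |-7 - 9|) = max(15, 18, 20, 8, 16) = 20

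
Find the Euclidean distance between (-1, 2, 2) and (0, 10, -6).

√(Σ(x_i - y_i)²) = √((-1 - 0)² + (2 - 10)² + (2 - (-6))²)
= √((-1)² + (-8)² + 8²) = √(1 + 64 + 64) = √129 ≈ 11.3578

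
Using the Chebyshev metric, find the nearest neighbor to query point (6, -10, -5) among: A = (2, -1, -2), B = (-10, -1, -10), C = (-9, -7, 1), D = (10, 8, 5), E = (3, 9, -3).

Distances: d(A) = 9, d(B) = 16, d(C) = 15, d(D) = 18, d(E) = 19. Nearest: A = (2, -1, -2) with distance 9.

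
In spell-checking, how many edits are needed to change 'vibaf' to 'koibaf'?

Let D[i][j] be the edit distance between the first i characters of 'vibaf' and the first j characters of 'koibaf', with D[i][0] = i, D[0][j] = j, and D[i][j] = D[i-1][j-1] if the characters match, else 1 + min(D[i-1][j], D[i][j-1], D[i-1][j-1]). Filling the table (rows: prefixes of 'vibaf', columns: prefixes of 'koibaf'):
     ε  k  o  i  b  a  f
  ε  0  1  2  3  4  5  6
  v  1  1  2  3  4  5  6
  i  2  2  2  2  3  4  5
  b  3  3  3  3  2  3  4
  a  4  4  4  4  3  2  3
  f  5  5  5  5  4  3  2
The bottom-right entry gives D[5][6] = 2, so no sequence of fewer than 2 edits works. Backtracking through the table gives one optimal edit sequence (2 edits):
  vibaf → kvibaf (ins k @1)
  kvibaf → koibaf (sub v→o @2)
Edit distance = 2.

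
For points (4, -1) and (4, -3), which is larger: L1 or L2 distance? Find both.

L1 = |4 - 4| + |-1 - (-3)| = 0 + 2 = 2
L2 = √(0² + 2²) = √4 = 2
L1 ≥ L2 always (equality iff movement is along one axis); L1 = L2 here (movement is along a single axis).
Ratio L1/L2 = 2/2 = 1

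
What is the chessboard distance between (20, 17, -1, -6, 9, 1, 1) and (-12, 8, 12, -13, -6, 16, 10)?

max(|x_i - y_i|) = max(|20 - (-12)|, |17 - 8|, |-1 - 12|, |-6 - (-13)|, |9 - (-6)|, |1 - 16|, |1 - 10|) = max(32, 9, 13, 7, 15, 15, 9) = 32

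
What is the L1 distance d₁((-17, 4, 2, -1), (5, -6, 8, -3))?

Σ|x_i - y_i| = |-17 - 5| + |4 - (-6)| + |2 - 8| + |-1 - (-3)| = 22 + 10 + 6 + 2 = 40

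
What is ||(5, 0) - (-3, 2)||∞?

max(|x_i - y_i|) = max(|5 - (-3)|, |0 - 2|) = max(8, 2) = 8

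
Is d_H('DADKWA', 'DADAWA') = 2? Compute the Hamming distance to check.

Differing positions: 4. Hamming distance = 1, so the claim that d_H = 2 is false.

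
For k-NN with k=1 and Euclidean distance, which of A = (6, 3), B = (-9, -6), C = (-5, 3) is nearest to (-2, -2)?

Distances: d(A) ≈ 9.434, d(B) ≈ 8.0623, d(C) ≈ 5.831. Nearest: C = (-5, 3) with distance 5.831.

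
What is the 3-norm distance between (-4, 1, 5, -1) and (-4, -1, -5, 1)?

(Σ|x_i - y_i|^3)^(1/3) = (|-4 - (-4)|^3 + |1 - (-1)|^3 + |5 - (-5)|^3 + |-1 - 1|^3)^(1/3)
= (0^3 + 2^3 + 10^3 + 2^3)^(1/3) = (0 + 8 + 1000 + 8)^(1/3) = (1016)^(1/3) ≈ 10.0531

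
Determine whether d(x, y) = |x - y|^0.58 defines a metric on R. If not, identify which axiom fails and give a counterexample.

Yes. With 0 < p = 0.58 ≤ 1, d(x,y) = |x-y|^0.58 is a metric on R. Non-negativity and symmetry are immediate; |x-y|^0.58 = 0 ⟺ |x-y| = 0 ⟺ x = y. For the triangle inequality, the function t ↦ t^0.58 is subadditive on [0,∞) when p ≤ 1, so |x-z|^0.58 ≤ (|x-y| + |y-z|)^0.58 ≤ |x-y|^0.58 + |y-z|^0.58.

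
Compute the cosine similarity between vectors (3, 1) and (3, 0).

With u = (3, 1), v = (3, 0):
u·v = 3·3 + 1·0 = 9 + 0 = 9.
|u| = √(3² + 1²) = √10, |v| = √(3² + 0²) = √9, so |u||v| = √(10·9) = √90.
cos θ = (u·v)/(|u||v|) = 9/√90 ≈ 0.9487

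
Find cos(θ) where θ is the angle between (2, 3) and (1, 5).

With u = (2, 3), v = (1, 5):
u·v = 2·1 + 3·5 = 2 + 15 = 17.
|u| = √(2² + 3²) = √13, |v| = √(1² + 5²) = √26, so |u||v| = √(13·26) = √338.
cos θ = (u·v)/(|u||v|) = 17/√338 ≈ 0.9247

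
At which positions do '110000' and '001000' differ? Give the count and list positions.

Differing positions: 1, 2, 3. Hamming distance = 3.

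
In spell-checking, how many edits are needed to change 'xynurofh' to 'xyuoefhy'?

Let D[i][j] be the edit distance between the first i characters of 'xynurofh' and the first j characters of 'xyuoefhy', with D[i][0] = i, D[0][j] = j, and D[i][j] = D[i-1][j-1] if the characters match, else 1 + min(D[i-1][j], D[i][j-1], D[i-1][j-1]). Filling the table (rows: prefixes of 'xynurofh', columns: prefixes of 'xyuoefhy'):
     ε  x  y  u  o  e  f  h  y
  ε  0  1  2  3  4  5  6  7  8
  x  1  0  1  2  3  4  5  6  7
  y  2  1  0  1  2  3  4  5  6
  n  3  2  1  1  2  3  4  5  6
  u  4  3  2  1  2  3  4  5  6
  r  5  4  3  2  2  3  4  5  6
  o  6  5  4  3  2  3  4  5  6
  f  7  6  5  4  3  3  3  4  5
  h  8  7  6  5  4  4  4  3  4
The bottom-right entry gives D[8][8] = 4, so no sequence of fewer than 4 edits works. Backtracking through the table gives one optimal edit sequence (4 edits):
  xynurofh → xyurofh (del n @3)
  xyurofh → xyuoofh (sub r→o @4)
  xyuoofh → xyuoefh (sub o→e @5)
  xyuoefh → xyuoefhy (ins y @8)
Edit distance = 4.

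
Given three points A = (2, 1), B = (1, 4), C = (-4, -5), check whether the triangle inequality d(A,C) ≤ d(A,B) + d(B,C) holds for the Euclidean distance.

d(A,B) = √(1² + 3²) = √10 ≈ 3.1623, d(B,C) = √(5² + 9²) = √106 ≈ 10.2956, d(A,C) = √(6² + 6²) = √72 ≈ 8.4853.
d(A,C) ≈ 8.4853 ≤ 3.1623 + 10.2956 = 13.4579. Triangle inequality is satisfied.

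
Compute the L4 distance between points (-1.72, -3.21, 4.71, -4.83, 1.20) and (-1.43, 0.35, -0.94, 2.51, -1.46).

(Σ|x_i - y_i|^4)^(1/4) = (|-1.72 - (-1.43)|^4 + |-3.21 - 0.35|^4 + |4.71 - (-0.94)|^4 + |-4.83 - 2.51|^4 + |1.2 - (-1.46)|^4)^(1/4)
= (0.29^4 + 3.56^4 + 5.65^4 + 7.34^4 + 2.66^4)^(1/4) ≈ (0.0071 + 160.6201 + 1019.046 + 2902.5803 + 50.0641)^(1/4) = (4132.3176)^(1/4) ≈ 8.0177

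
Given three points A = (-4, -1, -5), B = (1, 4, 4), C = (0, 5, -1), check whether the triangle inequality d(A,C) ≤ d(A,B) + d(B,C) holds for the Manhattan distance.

d(A,B) = 5 + 5 + 9 = 19, d(B,C) = 1 + 1 + 5 = 7, d(A,C) = 4 + 6 + 4 = 14.
d(A,C) = 14 ≤ 19 + 7 = 26. Triangle inequality is satisfied.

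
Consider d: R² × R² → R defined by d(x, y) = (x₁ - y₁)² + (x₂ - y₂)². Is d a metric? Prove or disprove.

No. The squared Euclidean distance fails the triangle inequality. Counterexample: x = (0, 0), y = (4, 4), z = (8, 8). d(x,z) = 8² + 8² = 128, but d(x,y) + d(y,z) = (4² + 4²) + (4² + 4²) = 32 + 32 = 64. Since 128 > 64, the triangle inequality is violated. (Note: √d, the ordinary Euclidean distance, IS a metric.)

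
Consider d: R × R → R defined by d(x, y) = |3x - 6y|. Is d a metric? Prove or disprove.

No. d fails symmetry: d(5, 6) = |3·5 - 6·6| = |-21| = 21, but d(6, 5) = |3·6 - 6·5| = |-12| = 12. Since 21 ≠ 12, d(x,y) ≠ d(y,x) in general.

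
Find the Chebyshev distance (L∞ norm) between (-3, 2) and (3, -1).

max(|x_i - y_i|) = max(|-3 - 3|, |2 - (-1)|) = max(6, 3) = 6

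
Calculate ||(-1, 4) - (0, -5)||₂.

√(Σ(x_i - y_i)²) = √((-1 - 0)² + (4 - (-5))²)
= √((-1)² + 9²) = √(1 + 81) = √82 ≈ 9.0554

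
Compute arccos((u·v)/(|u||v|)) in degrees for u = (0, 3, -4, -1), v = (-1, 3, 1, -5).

With u = (0, 3, -4, -1), v = (-1, 3, 1, -5):
u·v = 0·(-1) + 3·3 + (-4)·1 + (-1)·(-5) = 0 + 9 + (-4) + 5 = 10.
|u| = √(0² + 3² + (-4)² + (-1)²) = √26, |v| = √((-1)² + 3² + 1² + (-5)²) = √36, so |u||v| = √(26·36) = √936.
cos θ = (u·v)/(|u||v|) = 10/√936 ≈ 0.32686
θ = arccos(0.32686) ≈ 70.92°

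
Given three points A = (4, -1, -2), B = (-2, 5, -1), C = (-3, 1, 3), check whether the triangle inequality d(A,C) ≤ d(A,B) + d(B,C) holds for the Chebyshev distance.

d(A,B) = max(6, 6, 1) = 6, d(B,C) = max(1, 4, 4) = 4, d(A,C) = max(7, 2, 5) = 7.
d(A,C) = 7 ≤ 6 + 4 = 10. Triangle inequality is satisfied.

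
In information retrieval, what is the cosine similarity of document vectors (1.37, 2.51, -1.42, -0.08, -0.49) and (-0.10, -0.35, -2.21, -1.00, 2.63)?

With u = (1.37, 2.51, -1.42, -0.08, -0.49), v = (-0.10, -0.35, -2.21, -1.00, 2.63):
u·v = 1.37·(-0.1) + 2.51·(-0.35) + (-1.42)·(-2.21) + (-0.08)·(-1) + (-0.49)·2.63 = (-0.137) + (-0.8785) + 3.1382 + 0.08 + (-1.2887) = 0.914.
|u| = √(1.37² + 2.51² + (-1.42)² + (-0.08)² + (-0.49)²) = √(1.8769 + 6.3001 + 2.0164 + 0.0064 + 0.2401) = √10.4399, |v| = √((-0.1)² + (-0.35)² + (-2.21)² + (-1)² + 2.63²) = √(0.01 + 0.1225 + 4.8841 + 1 + 6.9169) = √12.9335.
cos θ = (u·v)/(|u||v|) = 0.914/(√10.4399·√12.9335) ≈ 0.0787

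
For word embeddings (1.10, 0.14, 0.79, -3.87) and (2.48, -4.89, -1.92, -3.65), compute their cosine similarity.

With u = (1.10, 0.14, 0.79, -3.87), v = (2.48, -4.89, -1.92, -3.65):
u·v = 1.1·2.48 + 0.14·(-4.89) + 0.79·(-1.92) + (-3.87)·(-3.65) = 2.728 + (-0.6846) + (-1.5168) + 14.1255 = 14.6521.
|u| = √(1.1² + 0.14² + 0.79² + (-3.87)²) = √(1.21 + 0.0196 + 0.6241 + 14.9769) = √16.8306, |v| = √(2.48² + (-4.89)² + (-1.92)² + (-3.65)²) = √(6.1504 + 23.9121 + 3.6864 + 13.3225) = √47.0714.
cos θ = (u·v)/(|u||v|) = 14.6521/(√16.8306·√47.0714) ≈ 0.5206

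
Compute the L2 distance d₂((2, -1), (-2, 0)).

√(Σ(x_i - y_i)²) = √((2 - (-2))² + (-1 - 0)²)
= √(4² + (-1)²) = √(16 + 1) = √17 ≈ 4.1231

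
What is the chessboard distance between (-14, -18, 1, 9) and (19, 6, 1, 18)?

max(|x_i - y_i|) = max(|-14 - 19|, |-18 - 6|, |1 - 1|, |9 - 18|) = max(33, 24, 0, 9) = 33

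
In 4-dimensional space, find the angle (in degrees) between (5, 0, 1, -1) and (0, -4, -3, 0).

With u = (5, 0, 1, -1), v = (0, -4, -3, 0):
u·v = 5·0 + 0·(-4) + 1·(-3) + (-1)·0 = 0 + 0 + (-3) + 0 = -3.
|u| = √(5² + 0² + 1² + (-1)²) = √27, |v| = √(0² + (-4)² + (-3)² + 0²) = √25, so |u||v| = √(27·25) = √675.
cos θ = (u·v)/(|u||v|) = -3/√675 ≈ -0.11547
θ = arccos(-0.11547) ≈ 96.63°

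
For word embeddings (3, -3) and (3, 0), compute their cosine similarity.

With u = (3, -3), v = (3, 0):
u·v = 3·3 + (-3)·0 = 9 + 0 = 9.
|u| = √(3² + (-3)²) = √18, |v| = √(3² + 0²) = √9, so |u||v| = √(18·9) = √162.
cos θ = (u·v)/(|u||v|) = 9/√162 ≈ 0.7071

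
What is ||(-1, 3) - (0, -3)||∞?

max(|x_i - y_i|) = max(|-1 - 0|, |3 - (-3)|) = max(1, 6) = 6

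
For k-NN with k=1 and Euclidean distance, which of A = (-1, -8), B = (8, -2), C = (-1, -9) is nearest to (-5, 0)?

Distances: d(A) ≈ 8.9443, d(B) ≈ 13.1529, d(C) ≈ 9.8489. Nearest: A = (-1, -8) with distance 8.9443.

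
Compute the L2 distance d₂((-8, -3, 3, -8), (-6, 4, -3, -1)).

√(Σ(x_i - y_i)²) = √((-8 - (-6))² + (-3 - 4)² + (3 - (-3))² + (-8 - (-1))²)
= √((-2)² + (-7)² + 6² + (-7)²) = √(4 + 49 + 36 + 49) = √138 ≈ 11.7473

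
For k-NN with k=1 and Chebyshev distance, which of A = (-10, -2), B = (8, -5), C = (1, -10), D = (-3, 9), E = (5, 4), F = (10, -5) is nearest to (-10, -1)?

Distances: d(A) = 1, d(B) = 18, d(C) = 11, d(D) = 10, d(E) = 15, d(F) = 20. Nearest: A = (-10, -2) with distance 1.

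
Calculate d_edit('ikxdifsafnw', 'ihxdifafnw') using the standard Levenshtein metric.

Let D[i][j] be the edit distance between the first i characters of 'ikxdifsafnw' and the first j characters of 'ihxdifafnw', with D[i][0] = i, D[0][j] = j, and D[i][j] = D[i-1][j-1] if the characters match, else 1 + min(D[i-1][j], D[i][j-1], D[i-1][j-1]). Filling the table (rows: prefixes of 'ikxdifsafnw', columns: prefixes of 'ihxdifafnw'):
     ε  i  h  x  d  i  f  a  f  n  w
  ε  0  1  2  3  4  5  6  7  8  9 10
  i  1  0  1  2  3  4  5  6  7  8  9
  k  2  1  1  2  3  4  5  6  7  8  9
  x  3  2  2  1  2  3  4  5  6  7  8
  d  4  3  3  2  1  2  3  4  5  6  7
  i  5  4  4  3  2  1  2  3  4  5  6
  f  6  5  5  4  3  2  1  2  3  4  5
  s  7  6  6  5  4  3  2  2  3  4  5
  a  8  7  7  6  5  4  3  2  3  4  5
  f  9  8  8  7  6  5  4  3  2  3  4
  n 10  9  9  8  7  6  5  4  3  2  3
  w 11 10 10  9  8  7  6  5  4  3  2
The bottom-right entry gives D[11][10] = 2, so no sequence of fewer than 2 edits works. Backtracking through the table gives one optimal edit sequence (2 edits):
  ikxdifsafnw → ihxdifsafnw (sub k→h @2)
  ihxdifsafnw → ihxdifafnw (del s @7)
Edit distance = 2.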